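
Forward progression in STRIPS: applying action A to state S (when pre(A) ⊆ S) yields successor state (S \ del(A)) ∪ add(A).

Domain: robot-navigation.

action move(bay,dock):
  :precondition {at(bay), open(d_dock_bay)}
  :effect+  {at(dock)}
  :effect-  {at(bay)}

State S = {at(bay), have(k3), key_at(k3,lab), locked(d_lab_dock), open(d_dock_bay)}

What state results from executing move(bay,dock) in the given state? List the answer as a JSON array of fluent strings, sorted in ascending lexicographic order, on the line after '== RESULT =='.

Progress:
  pre ⊆ S: {at(bay), open(d_dock_bay)} ⊆ S  — applicable
  S \ del = {have(k3), key_at(k3,lab), locked(d_lab_dock), open(d_dock_bay)}
  ∪ add   = {at(dock), have(k3), key_at(k3,lab), locked(d_lab_dock), open(d_dock_bay)}

== RESULT ==
["at(dock)", "have(k3)", "key_at(k3,lab)", "locked(d_lab_dock)", "open(d_dock_bay)"]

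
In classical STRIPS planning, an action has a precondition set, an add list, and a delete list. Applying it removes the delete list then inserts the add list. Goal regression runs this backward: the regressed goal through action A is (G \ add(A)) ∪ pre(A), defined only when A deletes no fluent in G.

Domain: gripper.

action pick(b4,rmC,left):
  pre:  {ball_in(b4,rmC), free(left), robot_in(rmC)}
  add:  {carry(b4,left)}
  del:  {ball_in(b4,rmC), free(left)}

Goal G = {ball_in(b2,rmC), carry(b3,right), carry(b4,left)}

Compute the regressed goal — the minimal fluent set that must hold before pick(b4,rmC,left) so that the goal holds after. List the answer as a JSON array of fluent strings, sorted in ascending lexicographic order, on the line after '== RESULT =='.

Compute (G \ add) ∪ pre:
  G ∩ del = {}  (empty — regression defined)
  G \ add = {ball_in(b2,rmC), carry(b3,right), carry(b4,left)} \ {carry(b4,left)} = {ball_in(b2,rmC), carry(b3,right)}
  ∪ pre   = {ball_in(b2,rmC), carry(b3,right)} ∪ {ball_in(b4,rmC), free(left), robot_in(rmC)}
          = {ball_in(b2,rmC), ball_in(b4,rmC), carry(b3,right), free(left), robot_in(rmC)}

== RESULT ==
["ball_in(b2,rmC)", "ball_in(b4,rmC)", "carry(b3,right)", "free(left)", "robot_in(rmC)"]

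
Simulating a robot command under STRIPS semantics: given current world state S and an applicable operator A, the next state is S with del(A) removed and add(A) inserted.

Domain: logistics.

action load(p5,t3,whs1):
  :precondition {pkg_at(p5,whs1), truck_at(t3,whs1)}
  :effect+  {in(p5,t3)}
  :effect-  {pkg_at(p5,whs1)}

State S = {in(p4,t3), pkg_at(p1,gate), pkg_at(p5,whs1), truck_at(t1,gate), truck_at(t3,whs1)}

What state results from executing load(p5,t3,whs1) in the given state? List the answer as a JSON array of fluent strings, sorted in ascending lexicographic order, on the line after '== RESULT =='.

Progress:
  pre ⊆ S: {pkg_at(p5,whs1), truck_at(t3,whs1)} ⊆ S  — applicable
  S \ del = {in(p4,t3), pkg_at(p1,gate), truck_at(t1,gate), truck_at(t3,whs1)}
  ∪ add   = {in(p4,t3), in(p5,t3), pkg_at(p1,gate), truck_at(t1,gate), truck_at(t3,whs1)}

== RESULT ==
["in(p4,t3)", "in(p5,t3)", "pkg_at(p1,gate)", "truck_at(t1,gate)", "truck_at(t3,whs1)"]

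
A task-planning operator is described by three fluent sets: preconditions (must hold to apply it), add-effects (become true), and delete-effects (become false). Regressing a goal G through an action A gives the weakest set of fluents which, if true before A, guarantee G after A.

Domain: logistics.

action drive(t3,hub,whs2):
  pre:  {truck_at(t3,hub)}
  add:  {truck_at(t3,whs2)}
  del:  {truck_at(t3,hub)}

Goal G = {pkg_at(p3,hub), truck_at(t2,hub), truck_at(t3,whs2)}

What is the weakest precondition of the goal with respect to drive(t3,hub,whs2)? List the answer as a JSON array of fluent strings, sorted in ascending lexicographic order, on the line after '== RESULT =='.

Compute (G \ add) ∪ pre:
  G ∩ del = {}  (empty — regression defined)
  G \ add = {pkg_at(p3,hub), truck_at(t2,hub), truck_at(t3,whs2)} \ {truck_at(t3,whs2)} = {pkg_at(p3,hub), truck_at(t2,hub)}
  ∪ pre   = {pkg_at(p3,hub), truck_at(t2,hub)} ∪ {truck_at(t3,hub)}
          = {pkg_at(p3,hub), truck_at(t2,hub), truck_at(t3,hub)}

== RESULT ==
["pkg_at(p3,hub)", "truck_at(t2,hub)", "truck_at(t3,hub)"]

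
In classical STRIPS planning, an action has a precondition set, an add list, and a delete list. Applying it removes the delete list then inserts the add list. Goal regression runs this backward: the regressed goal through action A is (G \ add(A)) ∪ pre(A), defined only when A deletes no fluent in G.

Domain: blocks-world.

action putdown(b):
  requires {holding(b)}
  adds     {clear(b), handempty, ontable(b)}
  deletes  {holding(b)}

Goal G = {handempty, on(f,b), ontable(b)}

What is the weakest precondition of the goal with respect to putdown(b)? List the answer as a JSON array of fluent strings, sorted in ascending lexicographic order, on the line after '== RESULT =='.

Regress:
  G ∩ del = {}  (empty — regression defined)
  G \ add = {handempty, on(f,b), ontable(b)} \ {clear(b), handempty, ontable(b)} = {on(f,b)}
  ∪ pre   = {on(f,b)} ∪ {holding(b)}
          = {holding(b), on(f,b)}

== RESULT ==
["holding(b)", "on(f,b)"]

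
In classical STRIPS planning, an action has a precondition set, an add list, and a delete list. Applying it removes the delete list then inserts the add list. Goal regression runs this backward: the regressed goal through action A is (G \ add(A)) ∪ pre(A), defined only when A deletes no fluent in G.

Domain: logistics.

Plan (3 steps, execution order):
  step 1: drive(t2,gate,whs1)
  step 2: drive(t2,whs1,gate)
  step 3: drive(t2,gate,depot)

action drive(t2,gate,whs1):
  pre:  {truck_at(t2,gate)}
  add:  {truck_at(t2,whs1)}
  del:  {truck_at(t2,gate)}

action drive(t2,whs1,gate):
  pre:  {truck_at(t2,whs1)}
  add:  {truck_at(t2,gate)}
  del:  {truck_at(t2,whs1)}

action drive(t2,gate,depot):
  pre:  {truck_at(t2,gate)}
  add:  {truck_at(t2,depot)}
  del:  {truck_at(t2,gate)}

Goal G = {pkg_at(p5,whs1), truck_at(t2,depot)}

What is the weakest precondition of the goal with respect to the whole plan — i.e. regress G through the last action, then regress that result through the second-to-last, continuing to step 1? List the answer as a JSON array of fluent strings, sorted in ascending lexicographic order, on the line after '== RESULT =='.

Work backward from the goal:
  through step 3 (drive(t2,gate,depot)): drop {truck_at(t2,depot)}, keep {pkg_at(p5,whs1)}, require {truck_at(t2,gate)}
    → {pkg_at(p5,whs1), truck_at(t2,gate)}
  through step 2 (drive(t2,whs1,gate)): drop {truck_at(t2,gate)}, keep {pkg_at(p5,whs1)}, require {truck_at(t2,whs1)}
    → {pkg_at(p5,whs1), truck_at(t2,whs1)}
  through step 1 (drive(t2,gate,whs1)): drop {truck_at(t2,whs1)}, keep {pkg_at(p5,whs1)}, require {truck_at(t2,gate)}
    → {pkg_at(p5,whs1), truck_at(t2,gate)}

== RESULT ==
["pkg_at(p5,whs1)", "truck_at(t2,gate)"]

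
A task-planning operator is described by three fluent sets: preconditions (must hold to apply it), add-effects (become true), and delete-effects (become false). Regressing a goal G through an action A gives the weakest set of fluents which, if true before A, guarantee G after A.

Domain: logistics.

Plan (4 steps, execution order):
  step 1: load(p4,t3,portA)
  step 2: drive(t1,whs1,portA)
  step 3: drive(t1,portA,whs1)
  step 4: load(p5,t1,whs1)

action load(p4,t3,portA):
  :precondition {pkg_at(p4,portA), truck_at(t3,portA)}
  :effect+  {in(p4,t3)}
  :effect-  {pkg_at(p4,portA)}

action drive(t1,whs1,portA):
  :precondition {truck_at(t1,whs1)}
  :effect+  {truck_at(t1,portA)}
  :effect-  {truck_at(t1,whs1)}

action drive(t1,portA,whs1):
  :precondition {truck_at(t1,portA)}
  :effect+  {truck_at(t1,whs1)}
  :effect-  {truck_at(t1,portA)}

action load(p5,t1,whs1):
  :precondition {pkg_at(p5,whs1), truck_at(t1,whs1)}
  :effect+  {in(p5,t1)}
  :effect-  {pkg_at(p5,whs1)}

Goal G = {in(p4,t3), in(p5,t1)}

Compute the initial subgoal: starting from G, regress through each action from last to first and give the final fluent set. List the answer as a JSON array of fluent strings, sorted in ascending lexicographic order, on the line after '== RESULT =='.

Work backward from the goal:
  through step 4 (load(p5,t1,whs1)): drop {in(p5,t1)}, keep {in(p4,t3)}, require {pkg_at(p5,whs1), truck_at(t1,whs1)}
    → {in(p4,t3), pkg_at(p5,whs1), truck_at(t1,whs1)}
  through step 3 (drive(t1,portA,whs1)): drop {truck_at(t1,whs1)}, keep {in(p4,t3), pkg_at(p5,whs1)}, require {truck_at(t1,portA)}
    → {in(p4,t3), pkg_at(p5,whs1), truck_at(t1,portA)}
  through step 2 (drive(t1,whs1,portA)): drop {truck_at(t1,portA)}, keep {in(p4,t3), pkg_at(p5,whs1)}, require {truck_at(t1,whs1)}
    → {in(p4,t3), pkg_at(p5,whs1), truck_at(t1,whs1)}
  through step 1 (load(p4,t3,portA)): drop {in(p4,t3)}, keep {pkg_at(p5,whs1), truck_at(t1,whs1)}, require {pkg_at(p4,portA), truck_at(t3,portA)}
    → {pkg_at(p4,portA), pkg_at(p5,whs1), truck_at(t1,whs1), truck_at(t3,portA)}

== RESULT ==
["pkg_at(p4,portA)", "pkg_at(p5,whs1)", "truck_at(t1,whs1)", "truck_at(t3,portA)"]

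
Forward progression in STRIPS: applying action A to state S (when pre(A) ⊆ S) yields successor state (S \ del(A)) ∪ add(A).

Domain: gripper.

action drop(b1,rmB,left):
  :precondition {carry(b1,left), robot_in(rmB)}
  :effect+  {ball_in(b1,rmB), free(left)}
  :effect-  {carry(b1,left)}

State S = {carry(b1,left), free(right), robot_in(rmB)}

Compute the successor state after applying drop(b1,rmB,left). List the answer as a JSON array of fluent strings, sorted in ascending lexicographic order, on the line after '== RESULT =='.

Progress:
  pre ⊆ S: {carry(b1,left), robot_in(rmB)} ⊆ S  — applicable
  S \ del = {free(right), robot_in(rmB)}
  ∪ add   = {ball_in(b1,rmB), free(left), free(right), robot_in(rmB)}

== RESULT ==
["ball_in(b1,rmB)", "free(left)", "free(right)", "robot_in(rmB)"]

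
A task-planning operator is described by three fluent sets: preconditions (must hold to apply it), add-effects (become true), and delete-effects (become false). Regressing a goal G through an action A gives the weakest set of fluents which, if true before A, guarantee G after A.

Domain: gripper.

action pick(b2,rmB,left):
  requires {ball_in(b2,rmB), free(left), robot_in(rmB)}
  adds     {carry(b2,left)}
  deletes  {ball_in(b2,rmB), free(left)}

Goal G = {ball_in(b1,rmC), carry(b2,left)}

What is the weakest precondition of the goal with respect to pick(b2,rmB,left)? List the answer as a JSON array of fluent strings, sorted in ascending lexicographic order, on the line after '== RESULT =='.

Compute (G \ add) ∪ pre:
  G ∩ del = {}  (empty — regression defined)
  G \ add = {ball_in(b1,rmC), carry(b2,left)} \ {carry(b2,left)} = {ball_in(b1,rmC)}
  ∪ pre   = {ball_in(b1,rmC)} ∪ {ball_in(b2,rmB), free(left), robot_in(rmB)}
          = {ball_in(b1,rmC), ball_in(b2,rmB), free(left), robot_in(rmB)}

== RESULT ==
["ball_in(b1,rmC)", "ball_in(b2,rmB)", "free(left)", "robot_in(rmB)"]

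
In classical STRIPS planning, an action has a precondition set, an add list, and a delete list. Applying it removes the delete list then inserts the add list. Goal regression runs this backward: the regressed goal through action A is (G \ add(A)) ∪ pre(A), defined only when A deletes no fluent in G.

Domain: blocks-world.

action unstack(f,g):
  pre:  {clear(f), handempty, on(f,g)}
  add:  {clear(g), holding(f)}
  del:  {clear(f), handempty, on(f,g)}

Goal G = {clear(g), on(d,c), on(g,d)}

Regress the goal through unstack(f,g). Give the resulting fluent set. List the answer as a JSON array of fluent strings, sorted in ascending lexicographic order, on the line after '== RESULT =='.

Compute (G \ add) ∪ pre:
  G ∩ del = {}  (empty — regression defined)
  G \ add = {clear(g), on(d,c), on(g,d)} \ {clear(g), holding(f)} = {on(d,c), on(g,d)}
  ∪ pre   = {on(d,c), on(g,d)} ∪ {clear(f), handempty, on(f,g)}
          = {clear(f), handempty, on(d,c), on(f,g), on(g,d)}

== RESULT ==
["clear(f)", "handempty", "on(d,c)", "on(f,g)", "on(g,d)"]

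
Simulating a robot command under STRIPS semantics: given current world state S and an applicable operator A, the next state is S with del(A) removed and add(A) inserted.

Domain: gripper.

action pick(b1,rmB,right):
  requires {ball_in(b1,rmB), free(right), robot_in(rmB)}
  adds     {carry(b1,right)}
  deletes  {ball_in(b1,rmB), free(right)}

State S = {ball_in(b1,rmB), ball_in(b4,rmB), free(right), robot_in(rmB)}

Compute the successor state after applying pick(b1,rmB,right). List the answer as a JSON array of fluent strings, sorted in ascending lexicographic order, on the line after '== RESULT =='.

Progress:
  pre ⊆ S: {ball_in(b1,rmB), free(right), robot_in(rmB)} ⊆ S  — applicable
  S \ del = {ball_in(b4,rmB), robot_in(rmB)}
  ∪ add   = {ball_in(b4,rmB), carry(b1,right), robot_in(rmB)}

== RESULT ==
["ball_in(b4,rmB)", "carry(b1,right)", "robot_in(rmB)"]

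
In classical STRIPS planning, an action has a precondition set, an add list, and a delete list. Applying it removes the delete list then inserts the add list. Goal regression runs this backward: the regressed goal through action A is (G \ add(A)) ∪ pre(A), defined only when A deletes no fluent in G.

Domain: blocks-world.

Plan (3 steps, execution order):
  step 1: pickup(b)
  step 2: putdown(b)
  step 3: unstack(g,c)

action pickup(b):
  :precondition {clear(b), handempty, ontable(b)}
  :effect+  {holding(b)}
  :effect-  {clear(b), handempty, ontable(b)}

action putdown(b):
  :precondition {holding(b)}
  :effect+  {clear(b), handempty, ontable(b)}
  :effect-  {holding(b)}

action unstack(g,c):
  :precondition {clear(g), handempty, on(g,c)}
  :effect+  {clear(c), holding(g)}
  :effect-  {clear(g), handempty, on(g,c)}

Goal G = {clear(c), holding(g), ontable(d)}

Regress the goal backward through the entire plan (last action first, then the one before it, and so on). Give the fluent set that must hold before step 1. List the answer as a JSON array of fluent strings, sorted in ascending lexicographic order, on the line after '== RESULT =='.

Regress step by step:
  through step 3 (unstack(g,c)): drop {clear(c), holding(g)}, keep {ontable(d)}, require {clear(g), handempty, on(g,c)}
    → {clear(g), handempty, on(g,c), ontable(d)}
  through step 2 (putdown(b)): drop {handempty}, keep {clear(g), on(g,c), ontable(d)}, require {holding(b)}
    → {clear(g), holding(b), on(g,c), ontable(d)}
  through step 1 (pickup(b)): drop {holding(b)}, keep {clear(g), on(g,c), ontable(d)}, require {clear(b), handempty, ontable(b)}
    → {clear(b), clear(g), handempty, on(g,c), ontable(b), ontable(d)}

== RESULT ==
["clear(b)", "clear(g)", "handempty", "on(g,c)", "ontable(b)", "ontable(d)"]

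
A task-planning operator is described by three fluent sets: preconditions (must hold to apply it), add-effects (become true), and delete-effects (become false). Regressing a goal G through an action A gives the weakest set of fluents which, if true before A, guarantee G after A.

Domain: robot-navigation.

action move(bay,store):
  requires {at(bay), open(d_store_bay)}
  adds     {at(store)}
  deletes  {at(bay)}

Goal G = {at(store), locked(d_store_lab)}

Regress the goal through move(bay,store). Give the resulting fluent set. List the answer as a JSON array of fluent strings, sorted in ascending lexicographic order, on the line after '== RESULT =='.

Regress:
  G ∩ del = {}  (empty — regression defined)
  G \ add = {at(store), locked(d_store_lab)} \ {at(store)} = {locked(d_store_lab)}
  ∪ pre   = {locked(d_store_lab)} ∪ {at(bay), open(d_store_bay)}
          = {at(bay), locked(d_store_lab), open(d_store_bay)}

== RESULT ==
["at(bay)", "locked(d_store_lab)", "open(d_store_bay)"]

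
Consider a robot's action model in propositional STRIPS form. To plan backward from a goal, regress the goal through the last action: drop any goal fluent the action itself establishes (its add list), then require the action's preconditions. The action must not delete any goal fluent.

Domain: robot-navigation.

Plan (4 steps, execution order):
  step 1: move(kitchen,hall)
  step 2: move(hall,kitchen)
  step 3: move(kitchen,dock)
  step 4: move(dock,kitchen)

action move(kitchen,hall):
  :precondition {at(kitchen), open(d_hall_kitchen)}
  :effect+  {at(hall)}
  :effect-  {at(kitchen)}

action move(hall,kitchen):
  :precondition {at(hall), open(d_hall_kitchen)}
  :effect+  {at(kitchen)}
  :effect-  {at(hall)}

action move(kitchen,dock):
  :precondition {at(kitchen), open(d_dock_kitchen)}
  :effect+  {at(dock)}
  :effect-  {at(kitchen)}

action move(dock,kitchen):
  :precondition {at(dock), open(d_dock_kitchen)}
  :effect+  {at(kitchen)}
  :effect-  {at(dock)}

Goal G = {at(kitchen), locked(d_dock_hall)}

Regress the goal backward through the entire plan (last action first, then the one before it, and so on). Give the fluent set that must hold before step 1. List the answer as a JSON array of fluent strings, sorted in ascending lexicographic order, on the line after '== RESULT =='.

Work backward from the goal:
  through step 4 (move(dock,kitchen)): drop {at(kitchen)}, keep {locked(d_dock_hall)}, require {at(dock), open(d_dock_kitchen)}
    → {at(dock), locked(d_dock_hall), open(d_dock_kitchen)}
  through step 3 (move(kitchen,dock)): drop {at(dock)}, keep {locked(d_dock_hall), open(d_dock_kitchen)}, require {at(kitchen), open(d_dock_kitchen)}
    → {at(kitchen), locked(d_dock_hall), open(d_dock_kitchen)}
  through step 2 (move(hall,kitchen)): drop {at(kitchen)}, keep {locked(d_dock_hall), open(d_dock_kitchen)}, require {at(hall), open(d_hall_kitchen)}
    → {at(hall), locked(d_dock_hall), open(d_dock_kitchen), open(d_hall_kitchen)}
  through step 1 (move(kitchen,hall)): drop {at(hall)}, keep {locked(d_dock_hall), open(d_dock_kitchen), open(d_hall_kitchen)}, require {at(kitchen), open(d_hall_kitchen)}
    → {at(kitchen), locked(d_dock_hall), open(d_dock_kitchen), open(d_hall_kitchen)}

== RESULT ==
["at(kitchen)", "locked(d_dock_hall)", "open(d_dock_kitchen)", "open(d_hall_kitchen)"]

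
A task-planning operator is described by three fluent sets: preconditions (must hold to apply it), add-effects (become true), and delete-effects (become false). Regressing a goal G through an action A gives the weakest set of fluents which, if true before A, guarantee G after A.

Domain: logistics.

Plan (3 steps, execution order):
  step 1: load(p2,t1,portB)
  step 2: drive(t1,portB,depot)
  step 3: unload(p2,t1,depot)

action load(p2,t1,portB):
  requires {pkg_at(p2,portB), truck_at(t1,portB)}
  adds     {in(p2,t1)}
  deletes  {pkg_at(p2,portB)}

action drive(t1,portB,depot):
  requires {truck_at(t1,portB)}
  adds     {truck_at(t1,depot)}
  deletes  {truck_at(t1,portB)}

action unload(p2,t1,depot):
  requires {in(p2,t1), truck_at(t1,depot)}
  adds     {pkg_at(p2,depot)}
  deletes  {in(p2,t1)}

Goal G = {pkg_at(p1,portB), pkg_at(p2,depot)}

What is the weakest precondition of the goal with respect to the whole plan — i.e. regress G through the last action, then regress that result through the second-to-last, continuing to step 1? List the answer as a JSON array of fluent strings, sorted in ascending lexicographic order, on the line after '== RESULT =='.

Work backward from the goal:
  through step 3 (unload(p2,t1,depot)): drop {pkg_at(p2,depot)}, keep {pkg_at(p1,portB)}, require {in(p2,t1), truck_at(t1,depot)}
    → {in(p2,t1), pkg_at(p1,portB), truck_at(t1,depot)}
  through step 2 (drive(t1,portB,depot)): drop {truck_at(t1,depot)}, keep {in(p2,t1), pkg_at(p1,portB)}, require {truck_at(t1,portB)}
    → {in(p2,t1), pkg_at(p1,portB), truck_at(t1,portB)}
  through step 1 (load(p2,t1,portB)): drop {in(p2,t1)}, keep {pkg_at(p1,portB), truck_at(t1,portB)}, require {pkg_at(p2,portB), truck_at(t1,portB)}
    → {pkg_at(p1,portB), pkg_at(p2,portB), truck_at(t1,portB)}

== RESULT ==
["pkg_at(p1,portB)", "pkg_at(p2,portB)", "truck_at(t1,portB)"]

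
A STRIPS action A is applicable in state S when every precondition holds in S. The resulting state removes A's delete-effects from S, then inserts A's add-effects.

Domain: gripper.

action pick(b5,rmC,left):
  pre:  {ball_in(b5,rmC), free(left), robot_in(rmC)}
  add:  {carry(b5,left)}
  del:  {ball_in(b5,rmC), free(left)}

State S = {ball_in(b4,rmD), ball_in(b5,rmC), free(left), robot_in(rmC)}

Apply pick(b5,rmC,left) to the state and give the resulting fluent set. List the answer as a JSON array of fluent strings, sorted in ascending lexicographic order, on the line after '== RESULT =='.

Compute (S \ del) ∪ add:
  pre ⊆ S: {ball_in(b5,rmC), free(left), robot_in(rmC)} ⊆ S  — applicable
  S \ del = {ball_in(b4,rmD), robot_in(rmC)}
  ∪ add   = {ball_in(b4,rmD), carry(b5,left), robot_in(rmC)}

== RESULT ==
["ball_in(b4,rmD)", "carry(b5,left)", "robot_in(rmC)"]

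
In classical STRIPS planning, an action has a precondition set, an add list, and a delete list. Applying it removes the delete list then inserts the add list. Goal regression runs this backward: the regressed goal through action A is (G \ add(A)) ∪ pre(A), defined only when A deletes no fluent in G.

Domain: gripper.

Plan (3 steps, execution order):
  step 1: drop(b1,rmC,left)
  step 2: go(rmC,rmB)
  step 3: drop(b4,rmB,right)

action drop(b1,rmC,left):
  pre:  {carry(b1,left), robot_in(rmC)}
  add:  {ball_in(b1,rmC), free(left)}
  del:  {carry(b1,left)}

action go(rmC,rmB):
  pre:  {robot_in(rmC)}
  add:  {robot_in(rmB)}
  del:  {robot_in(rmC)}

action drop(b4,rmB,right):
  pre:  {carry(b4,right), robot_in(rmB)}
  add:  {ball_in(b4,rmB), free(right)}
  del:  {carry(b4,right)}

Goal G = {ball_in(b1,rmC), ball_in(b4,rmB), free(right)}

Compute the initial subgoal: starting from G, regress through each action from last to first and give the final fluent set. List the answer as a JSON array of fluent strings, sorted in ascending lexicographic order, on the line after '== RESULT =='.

Regress step by step:
  through step 3 (drop(b4,rmB,right)): drop {ball_in(b4,rmB), free(right)}, keep {ball_in(b1,rmC)}, require {carry(b4,right), robot_in(rmB)}
    → {ball_in(b1,rmC), carry(b4,right), robot_in(rmB)}
  through step 2 (go(rmC,rmB)): drop {robot_in(rmB)}, keep {ball_in(b1,rmC), carry(b4,right)}, require {robot_in(rmC)}
    → {ball_in(b1,rmC), carry(b4,right), robot_in(rmC)}
  through step 1 (drop(b1,rmC,left)): drop {ball_in(b1,rmC)}, keep {carry(b4,right), robot_in(rmC)}, require {carry(b1,left), robot_in(rmC)}
    → {carry(b1,left), carry(b4,right), robot_in(rmC)}

== RESULT ==
["carry(b1,left)", "carry(b4,right)", "robot_in(rmC)"]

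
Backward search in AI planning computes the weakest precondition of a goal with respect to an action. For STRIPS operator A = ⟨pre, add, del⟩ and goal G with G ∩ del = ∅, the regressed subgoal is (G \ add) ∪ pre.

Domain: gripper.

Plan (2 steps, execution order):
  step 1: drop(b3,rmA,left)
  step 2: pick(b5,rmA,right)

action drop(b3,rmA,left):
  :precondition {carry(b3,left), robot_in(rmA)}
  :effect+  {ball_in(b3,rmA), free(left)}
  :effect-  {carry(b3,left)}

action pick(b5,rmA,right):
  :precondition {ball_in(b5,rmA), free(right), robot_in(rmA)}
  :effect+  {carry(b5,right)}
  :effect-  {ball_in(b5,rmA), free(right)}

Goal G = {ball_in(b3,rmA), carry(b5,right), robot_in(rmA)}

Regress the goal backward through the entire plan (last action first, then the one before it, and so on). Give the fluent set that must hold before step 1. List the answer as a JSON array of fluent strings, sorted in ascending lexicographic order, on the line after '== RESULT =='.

Regress step by step:
  through step 2 (pick(b5,rmA,right)): drop {carry(b5,right)}, keep {ball_in(b3,rmA), robot_in(rmA)}, require {ball_in(b5,rmA), free(right), robot_in(rmA)}
    → {ball_in(b3,rmA), ball_in(b5,rmA), free(right), robot_in(rmA)}
  through step 1 (drop(b3,rmA,left)): drop {ball_in(b3,rmA)}, keep {ball_in(b5,rmA), free(right), robot_in(rmA)}, require {carry(b3,left), robot_in(rmA)}
    → {ball_in(b5,rmA), carry(b3,left), free(right), robot_in(rmA)}

== RESULT ==
["ball_in(b5,rmA)", "carry(b3,left)", "free(right)", "robot_in(rmA)"]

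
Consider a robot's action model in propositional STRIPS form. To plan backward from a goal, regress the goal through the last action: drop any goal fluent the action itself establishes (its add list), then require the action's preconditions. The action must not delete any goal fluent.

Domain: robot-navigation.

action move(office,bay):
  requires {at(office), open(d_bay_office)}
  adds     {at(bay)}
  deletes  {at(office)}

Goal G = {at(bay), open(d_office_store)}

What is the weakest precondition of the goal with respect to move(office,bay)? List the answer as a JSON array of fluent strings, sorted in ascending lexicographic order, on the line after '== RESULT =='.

Regress:
  G ∩ del = {}  (empty — regression defined)
  G \ add = {at(bay), open(d_office_store)} \ {at(bay)} = {open(d_office_store)}
  ∪ pre   = {open(d_office_store)} ∪ {at(office), open(d_bay_office)}
          = {at(office), open(d_bay_office), open(d_office_store)}

== RESULT ==
["at(office)", "open(d_bay_office)", "open(d_office_store)"]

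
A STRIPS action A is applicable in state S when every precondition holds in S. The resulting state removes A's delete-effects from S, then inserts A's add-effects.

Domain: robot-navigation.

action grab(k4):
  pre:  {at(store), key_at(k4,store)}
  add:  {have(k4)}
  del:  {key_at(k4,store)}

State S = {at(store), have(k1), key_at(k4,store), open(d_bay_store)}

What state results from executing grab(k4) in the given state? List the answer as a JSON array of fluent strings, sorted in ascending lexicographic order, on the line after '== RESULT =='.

Compute (S \ del) ∪ add:
  pre ⊆ S: {at(store), key_at(k4,store)} ⊆ S  — applicable
  S \ del = {at(store), have(k1), open(d_bay_store)}
  ∪ add   = {at(store), have(k1), have(k4), open(d_bay_store)}

== RESULT ==
["at(store)", "have(k1)", "have(k4)", "open(d_bay_store)"]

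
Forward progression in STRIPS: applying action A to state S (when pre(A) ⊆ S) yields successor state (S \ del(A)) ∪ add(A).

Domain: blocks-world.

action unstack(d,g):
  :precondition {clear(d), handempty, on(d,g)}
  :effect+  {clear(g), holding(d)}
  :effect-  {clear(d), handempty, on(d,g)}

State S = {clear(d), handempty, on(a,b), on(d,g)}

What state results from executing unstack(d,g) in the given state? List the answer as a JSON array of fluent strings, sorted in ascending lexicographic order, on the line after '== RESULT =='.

Compute (S \ del) ∪ add:
  pre ⊆ S: {clear(d), handempty, on(d,g)} ⊆ S  — applicable
  S \ del = {on(a,b)}
  ∪ add   = {clear(g), holding(d), on(a,b)}

== RESULT ==
["clear(g)", "holding(d)", "on(a,b)"]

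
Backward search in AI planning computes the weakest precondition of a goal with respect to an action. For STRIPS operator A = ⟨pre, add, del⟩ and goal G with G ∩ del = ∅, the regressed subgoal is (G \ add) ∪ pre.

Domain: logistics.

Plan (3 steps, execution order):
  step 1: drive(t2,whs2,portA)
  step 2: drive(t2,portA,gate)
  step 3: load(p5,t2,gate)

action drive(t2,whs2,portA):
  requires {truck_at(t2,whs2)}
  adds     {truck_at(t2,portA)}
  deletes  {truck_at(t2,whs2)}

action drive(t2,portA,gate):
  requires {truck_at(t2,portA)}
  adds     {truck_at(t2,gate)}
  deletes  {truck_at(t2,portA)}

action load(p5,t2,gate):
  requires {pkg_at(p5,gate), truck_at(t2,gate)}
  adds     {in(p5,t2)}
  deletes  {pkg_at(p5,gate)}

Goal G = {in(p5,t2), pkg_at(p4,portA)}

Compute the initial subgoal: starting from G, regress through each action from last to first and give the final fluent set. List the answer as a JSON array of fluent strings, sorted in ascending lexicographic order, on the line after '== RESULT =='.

Regress step by step:
  through step 3 (load(p5,t2,gate)): drop {in(p5,t2)}, keep {pkg_at(p4,portA)}, require {pkg_at(p5,gate), truck_at(t2,gate)}
    → {pkg_at(p4,portA), pkg_at(p5,gate), truck_at(t2,gate)}
  through step 2 (drive(t2,portA,gate)): drop {truck_at(t2,gate)}, keep {pkg_at(p4,portA), pkg_at(p5,gate)}, require {truck_at(t2,portA)}
    → {pkg_at(p4,portA), pkg_at(p5,gate), truck_at(t2,portA)}
  through step 1 (drive(t2,whs2,portA)): drop {truck_at(t2,portA)}, keep {pkg_at(p4,portA), pkg_at(p5,gate)}, require {truck_at(t2,whs2)}
    → {pkg_at(p4,portA), pkg_at(p5,gate), truck_at(t2,whs2)}

== RESULT ==
["pkg_at(p4,portA)", "pkg_at(p5,gate)", "truck_at(t2,whs2)"]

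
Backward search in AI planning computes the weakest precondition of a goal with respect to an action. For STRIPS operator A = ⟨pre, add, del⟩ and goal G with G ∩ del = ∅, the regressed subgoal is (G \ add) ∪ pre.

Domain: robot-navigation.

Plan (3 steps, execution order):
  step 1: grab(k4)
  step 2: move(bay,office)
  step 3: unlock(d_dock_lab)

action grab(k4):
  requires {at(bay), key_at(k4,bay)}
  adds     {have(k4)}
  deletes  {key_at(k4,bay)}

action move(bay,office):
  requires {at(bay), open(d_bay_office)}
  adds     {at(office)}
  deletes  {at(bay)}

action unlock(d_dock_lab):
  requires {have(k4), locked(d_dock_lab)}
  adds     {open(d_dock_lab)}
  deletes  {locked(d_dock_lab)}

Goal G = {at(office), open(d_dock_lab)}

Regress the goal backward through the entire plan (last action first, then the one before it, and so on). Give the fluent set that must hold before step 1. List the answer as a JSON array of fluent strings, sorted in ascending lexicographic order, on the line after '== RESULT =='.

Regress step by step:
  through step 3 (unlock(d_dock_lab)): drop {open(d_dock_lab)}, keep {at(office)}, require {have(k4), locked(d_dock_lab)}
    → {at(office), have(k4), locked(d_dock_lab)}
  through step 2 (move(bay,office)): drop {at(office)}, keep {have(k4), locked(d_dock_lab)}, require {at(bay), open(d_bay_office)}
    → {at(bay), have(k4), locked(d_dock_lab), open(d_bay_office)}
  through step 1 (grab(k4)): drop {have(k4)}, keep {at(bay), locked(d_dock_lab), open(d_bay_office)}, require {at(bay), key_at(k4,bay)}
    → {at(bay), key_at(k4,bay), locked(d_dock_lab), open(d_bay_office)}

== RESULT ==
["at(bay)", "key_at(k4,bay)", "locked(d_dock_lab)", "open(d_bay_office)"]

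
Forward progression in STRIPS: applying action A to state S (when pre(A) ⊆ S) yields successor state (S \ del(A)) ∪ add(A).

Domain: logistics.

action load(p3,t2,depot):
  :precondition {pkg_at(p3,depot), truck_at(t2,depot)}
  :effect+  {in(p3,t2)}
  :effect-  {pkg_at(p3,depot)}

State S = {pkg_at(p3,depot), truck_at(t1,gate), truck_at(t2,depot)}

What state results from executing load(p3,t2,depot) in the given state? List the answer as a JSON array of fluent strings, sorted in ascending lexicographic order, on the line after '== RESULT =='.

Compute (S \ del) ∪ add:
  pre ⊆ S: {pkg_at(p3,depot), truck_at(t2,depot)} ⊆ S  — applicable
  S \ del = {truck_at(t1,gate), truck_at(t2,depot)}
  ∪ add   = {in(p3,t2), truck_at(t1,gate), truck_at(t2,depot)}

== RESULT ==
["in(p3,t2)", "truck_at(t1,gate)", "truck_at(t2,depot)"]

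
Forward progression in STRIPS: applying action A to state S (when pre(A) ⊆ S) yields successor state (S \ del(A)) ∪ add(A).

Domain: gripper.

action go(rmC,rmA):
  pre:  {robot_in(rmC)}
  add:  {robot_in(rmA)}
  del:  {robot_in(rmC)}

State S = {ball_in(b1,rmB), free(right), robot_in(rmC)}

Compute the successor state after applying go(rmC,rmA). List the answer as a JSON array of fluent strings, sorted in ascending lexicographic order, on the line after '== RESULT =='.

Progress:
  pre ⊆ S: {robot_in(rmC)} ⊆ S  — applicable
  S \ del = {ball_in(b1,rmB), free(right)}
  ∪ add   = {ball_in(b1,rmB), free(right), robot_in(rmA)}

== RESULT ==
["ball_in(b1,rmB)", "free(right)", "robot_in(rmA)"]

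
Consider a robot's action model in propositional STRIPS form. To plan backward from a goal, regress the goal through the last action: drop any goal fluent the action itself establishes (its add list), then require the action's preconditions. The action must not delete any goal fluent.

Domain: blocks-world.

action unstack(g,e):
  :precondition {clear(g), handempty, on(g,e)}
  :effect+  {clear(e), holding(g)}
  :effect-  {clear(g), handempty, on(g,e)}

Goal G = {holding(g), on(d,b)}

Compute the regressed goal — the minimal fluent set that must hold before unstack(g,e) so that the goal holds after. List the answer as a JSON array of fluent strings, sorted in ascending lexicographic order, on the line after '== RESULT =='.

Regress:
  G ∩ del = {}  (empty — regression defined)
  G \ add = {holding(g), on(d,b)} \ {clear(e), holding(g)} = {on(d,b)}
  ∪ pre   = {on(d,b)} ∪ {clear(g), handempty, on(g,e)}
          = {clear(g), handempty, on(d,b), on(g,e)}

== RESULT ==
["clear(g)", "handempty", "on(d,b)", "on(g,e)"]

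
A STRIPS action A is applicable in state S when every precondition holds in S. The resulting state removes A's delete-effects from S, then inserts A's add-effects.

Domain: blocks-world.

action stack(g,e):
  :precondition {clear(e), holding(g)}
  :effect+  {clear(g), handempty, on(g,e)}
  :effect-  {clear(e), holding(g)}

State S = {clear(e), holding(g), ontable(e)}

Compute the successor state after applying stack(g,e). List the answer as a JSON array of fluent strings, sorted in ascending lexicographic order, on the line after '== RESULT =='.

Compute (S \ del) ∪ add:
  pre ⊆ S: {clear(e), holding(g)} ⊆ S  — applicable
  S \ del = {ontable(e)}
  ∪ add   = {clear(g), handempty, on(g,e), ontable(e)}

== RESULT ==
["clear(g)", "handempty", "on(g,e)", "ontable(e)"]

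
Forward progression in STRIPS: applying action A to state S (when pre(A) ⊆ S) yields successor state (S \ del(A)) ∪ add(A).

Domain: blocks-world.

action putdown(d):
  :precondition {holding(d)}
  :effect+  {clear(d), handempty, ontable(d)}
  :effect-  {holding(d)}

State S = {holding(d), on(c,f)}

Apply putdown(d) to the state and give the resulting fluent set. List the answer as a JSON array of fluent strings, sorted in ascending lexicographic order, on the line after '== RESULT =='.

Progress:
  pre ⊆ S: {holding(d)} ⊆ S  — applicable
  S \ del = {on(c,f)}
  ∪ add   = {clear(d), handempty, on(c,f), ontable(d)}

== RESULT ==
["clear(d)", "handempty", "on(c,f)", "ontable(d)"]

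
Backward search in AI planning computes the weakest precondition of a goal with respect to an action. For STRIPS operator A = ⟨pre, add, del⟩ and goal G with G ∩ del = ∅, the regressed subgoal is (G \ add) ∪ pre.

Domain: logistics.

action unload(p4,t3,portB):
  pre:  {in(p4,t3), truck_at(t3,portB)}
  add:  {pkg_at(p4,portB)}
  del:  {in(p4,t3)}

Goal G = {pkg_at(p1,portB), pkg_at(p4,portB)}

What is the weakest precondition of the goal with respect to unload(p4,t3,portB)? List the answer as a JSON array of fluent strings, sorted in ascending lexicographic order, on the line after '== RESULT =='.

Compute (G \ add) ∪ pre:
  G ∩ del = {}  (empty — regression defined)
  G \ add = {pkg_at(p1,portB), pkg_at(p4,portB)} \ {pkg_at(p4,portB)} = {pkg_at(p1,portB)}
  ∪ pre   = {pkg_at(p1,portB)} ∪ {in(p4,t3), truck_at(t3,portB)}
          = {in(p4,t3), pkg_at(p1,portB), truck_at(t3,portB)}

== RESULT ==
["in(p4,t3)", "pkg_at(p1,portB)", "truck_at(t3,portB)"]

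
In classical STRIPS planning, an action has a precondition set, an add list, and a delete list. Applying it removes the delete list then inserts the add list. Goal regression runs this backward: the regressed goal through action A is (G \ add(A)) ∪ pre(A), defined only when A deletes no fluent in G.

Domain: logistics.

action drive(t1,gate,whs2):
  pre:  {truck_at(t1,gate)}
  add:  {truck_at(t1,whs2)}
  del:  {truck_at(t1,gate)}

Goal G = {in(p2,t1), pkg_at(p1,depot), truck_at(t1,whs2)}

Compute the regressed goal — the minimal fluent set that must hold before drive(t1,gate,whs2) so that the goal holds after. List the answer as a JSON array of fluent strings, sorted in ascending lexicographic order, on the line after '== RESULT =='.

Regress:
  G ∩ del = {}  (empty — regression defined)
  G \ add = {in(p2,t1), pkg_at(p1,depot), truck_at(t1,whs2)} \ {truck_at(t1,whs2)} = {in(p2,t1), pkg_at(p1,depot)}
  ∪ pre   = {in(p2,t1), pkg_at(p1,depot)} ∪ {truck_at(t1,gate)}
          = {in(p2,t1), pkg_at(p1,depot), truck_at(t1,gate)}

== RESULT ==
["in(p2,t1)", "pkg_at(p1,depot)", "truck_at(t1,gate)"]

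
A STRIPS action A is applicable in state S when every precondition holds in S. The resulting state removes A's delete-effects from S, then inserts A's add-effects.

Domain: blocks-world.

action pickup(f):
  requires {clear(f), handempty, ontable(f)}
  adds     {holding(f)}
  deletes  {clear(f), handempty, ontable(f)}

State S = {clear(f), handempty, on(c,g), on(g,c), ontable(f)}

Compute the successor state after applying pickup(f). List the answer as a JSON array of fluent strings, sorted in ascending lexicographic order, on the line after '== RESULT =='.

Compute (S \ del) ∪ add:
  pre ⊆ S: {clear(f), handempty, ontable(f)} ⊆ S  — applicable
  S \ del = {on(c,g), on(g,c)}
  ∪ add   = {holding(f), on(c,g), on(g,c)}

== RESULT ==
["holding(f)", "on(c,g)", "on(g,c)"]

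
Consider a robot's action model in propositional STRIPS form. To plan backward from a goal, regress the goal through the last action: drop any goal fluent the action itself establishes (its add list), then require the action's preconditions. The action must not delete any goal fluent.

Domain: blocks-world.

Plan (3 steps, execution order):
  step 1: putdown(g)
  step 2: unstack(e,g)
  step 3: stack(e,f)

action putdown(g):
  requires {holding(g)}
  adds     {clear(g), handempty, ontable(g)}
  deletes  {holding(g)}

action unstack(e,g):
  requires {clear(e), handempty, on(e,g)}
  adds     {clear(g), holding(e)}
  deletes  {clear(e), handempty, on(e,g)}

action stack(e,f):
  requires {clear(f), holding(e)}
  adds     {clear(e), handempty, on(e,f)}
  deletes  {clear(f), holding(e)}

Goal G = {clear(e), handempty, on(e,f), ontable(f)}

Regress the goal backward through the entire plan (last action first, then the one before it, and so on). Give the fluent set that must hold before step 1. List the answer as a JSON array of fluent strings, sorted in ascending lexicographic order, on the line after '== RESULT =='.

Work backward from the goal:
  through step 3 (stack(e,f)): drop {clear(e), handempty, on(e,f)}, keep {ontable(f)}, require {clear(f), holding(e)}
    → {clear(f), holding(e), ontable(f)}
  through step 2 (unstack(e,g)): drop {holding(e)}, keep {clear(f), ontable(f)}, require {clear(e), handempty, on(e,g)}
    → {clear(e), clear(f), handempty, on(e,g), ontable(f)}
  through step 1 (putdown(g)): drop {handempty}, keep {clear(e), clear(f), on(e,g), ontable(f)}, require {holding(g)}
    → {clear(e), clear(f), holding(g), on(e,g), ontable(f)}

== RESULT ==
["clear(e)", "clear(f)", "holding(g)", "on(e,g)", "ontable(f)"]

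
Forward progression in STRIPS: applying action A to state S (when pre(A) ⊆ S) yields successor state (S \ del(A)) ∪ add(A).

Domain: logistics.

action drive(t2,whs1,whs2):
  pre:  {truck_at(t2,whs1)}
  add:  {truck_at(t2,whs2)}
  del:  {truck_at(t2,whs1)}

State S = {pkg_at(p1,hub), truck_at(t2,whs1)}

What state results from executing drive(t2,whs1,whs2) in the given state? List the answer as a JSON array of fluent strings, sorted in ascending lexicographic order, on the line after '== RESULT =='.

Compute (S \ del) ∪ add:
  pre ⊆ S: {truck_at(t2,whs1)} ⊆ S  — applicable
  S \ del = {pkg_at(p1,hub)}
  ∪ add   = {pkg_at(p1,hub), truck_at(t2,whs2)}

== RESULT ==
["pkg_at(p1,hub)", "truck_at(t2,whs2)"]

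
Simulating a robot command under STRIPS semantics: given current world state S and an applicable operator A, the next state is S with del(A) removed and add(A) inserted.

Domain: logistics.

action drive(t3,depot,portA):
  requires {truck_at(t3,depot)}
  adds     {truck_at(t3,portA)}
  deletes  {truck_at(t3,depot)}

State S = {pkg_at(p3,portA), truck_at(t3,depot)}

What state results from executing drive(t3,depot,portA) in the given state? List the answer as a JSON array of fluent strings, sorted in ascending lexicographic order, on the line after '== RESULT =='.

Progress:
  pre ⊆ S: {truck_at(t3,depot)} ⊆ S  — applicable
  S \ del = {pkg_at(p3,portA)}
  ∪ add   = {pkg_at(p3,portA), truck_at(t3,portA)}

== RESULT ==
["pkg_at(p3,portA)", "truck_at(t3,portA)"]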